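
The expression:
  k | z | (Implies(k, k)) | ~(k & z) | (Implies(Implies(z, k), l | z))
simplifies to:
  True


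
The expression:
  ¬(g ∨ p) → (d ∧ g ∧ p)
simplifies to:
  g ∨ p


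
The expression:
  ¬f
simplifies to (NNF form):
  ¬f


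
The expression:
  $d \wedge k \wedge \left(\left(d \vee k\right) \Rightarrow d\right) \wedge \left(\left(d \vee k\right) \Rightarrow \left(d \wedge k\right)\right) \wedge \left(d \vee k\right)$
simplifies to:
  $d \wedge k$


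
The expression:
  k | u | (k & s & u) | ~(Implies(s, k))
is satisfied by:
  {k: True, u: True, s: True}
  {k: True, u: True, s: False}
  {k: True, s: True, u: False}
  {k: True, s: False, u: False}
  {u: True, s: True, k: False}
  {u: True, s: False, k: False}
  {s: True, u: False, k: False}


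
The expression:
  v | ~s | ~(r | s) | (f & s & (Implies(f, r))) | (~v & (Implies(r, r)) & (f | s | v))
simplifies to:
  True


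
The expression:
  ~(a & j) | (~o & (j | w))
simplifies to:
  ~a | ~j | ~o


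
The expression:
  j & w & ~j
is never true.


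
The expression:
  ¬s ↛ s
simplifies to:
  True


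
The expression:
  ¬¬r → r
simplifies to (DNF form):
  True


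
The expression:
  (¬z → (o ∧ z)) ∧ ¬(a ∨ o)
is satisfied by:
  {z: True, o: False, a: False}


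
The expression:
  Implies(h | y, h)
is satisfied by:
  {h: True, y: False}
  {y: False, h: False}
  {y: True, h: True}


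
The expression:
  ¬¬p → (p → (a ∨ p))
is always true.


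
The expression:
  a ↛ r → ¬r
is always true.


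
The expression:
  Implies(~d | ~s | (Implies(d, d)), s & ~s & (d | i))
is never true.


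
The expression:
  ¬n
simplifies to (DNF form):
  ¬n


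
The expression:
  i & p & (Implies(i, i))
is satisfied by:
  {i: True, p: True}


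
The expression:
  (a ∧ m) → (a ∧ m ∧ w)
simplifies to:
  w ∨ ¬a ∨ ¬m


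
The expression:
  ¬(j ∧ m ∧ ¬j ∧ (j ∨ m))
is always true.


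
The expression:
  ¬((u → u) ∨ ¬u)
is never true.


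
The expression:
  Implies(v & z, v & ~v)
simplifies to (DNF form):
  ~v | ~z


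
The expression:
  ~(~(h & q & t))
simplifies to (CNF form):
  h & q & t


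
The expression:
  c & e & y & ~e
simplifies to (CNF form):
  False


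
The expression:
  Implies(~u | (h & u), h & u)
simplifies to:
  u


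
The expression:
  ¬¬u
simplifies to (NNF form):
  u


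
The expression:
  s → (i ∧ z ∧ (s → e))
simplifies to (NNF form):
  (e ∧ i ∧ z) ∨ ¬s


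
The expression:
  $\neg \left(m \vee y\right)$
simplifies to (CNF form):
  $\neg m \wedge \neg y$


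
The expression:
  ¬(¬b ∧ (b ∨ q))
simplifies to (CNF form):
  b ∨ ¬q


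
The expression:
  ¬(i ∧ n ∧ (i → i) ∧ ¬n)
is always true.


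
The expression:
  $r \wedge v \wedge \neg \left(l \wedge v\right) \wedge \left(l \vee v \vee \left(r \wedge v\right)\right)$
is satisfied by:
  {r: True, v: True, l: False}


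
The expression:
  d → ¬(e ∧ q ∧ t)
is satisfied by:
  {e: False, t: False, d: False, q: False}
  {q: True, e: False, t: False, d: False}
  {d: True, e: False, t: False, q: False}
  {q: True, d: True, e: False, t: False}
  {t: True, q: False, e: False, d: False}
  {q: True, t: True, e: False, d: False}
  {d: True, t: True, q: False, e: False}
  {q: True, d: True, t: True, e: False}
  {e: True, d: False, t: False, q: False}
  {q: True, e: True, d: False, t: False}
  {d: True, e: True, q: False, t: False}
  {q: True, d: True, e: True, t: False}
  {t: True, e: True, d: False, q: False}
  {q: True, t: True, e: True, d: False}
  {d: True, t: True, e: True, q: False}


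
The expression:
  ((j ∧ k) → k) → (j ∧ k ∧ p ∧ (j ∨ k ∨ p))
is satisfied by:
  {p: True, j: True, k: True}


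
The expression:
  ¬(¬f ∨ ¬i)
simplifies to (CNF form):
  f ∧ i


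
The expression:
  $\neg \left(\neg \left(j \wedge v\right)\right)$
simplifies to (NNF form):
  $j \wedge v$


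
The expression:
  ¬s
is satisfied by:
  {s: False}


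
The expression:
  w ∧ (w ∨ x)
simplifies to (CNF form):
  w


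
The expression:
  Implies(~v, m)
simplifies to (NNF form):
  m | v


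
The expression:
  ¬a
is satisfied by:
  {a: False}


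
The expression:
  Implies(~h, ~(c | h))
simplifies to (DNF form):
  h | ~c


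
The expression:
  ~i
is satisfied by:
  {i: False}


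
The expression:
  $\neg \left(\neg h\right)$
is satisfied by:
  {h: True}


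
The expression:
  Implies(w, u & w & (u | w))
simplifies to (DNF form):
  u | ~w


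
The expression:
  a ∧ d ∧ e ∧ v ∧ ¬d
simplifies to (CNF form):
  False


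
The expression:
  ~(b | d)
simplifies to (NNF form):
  ~b & ~d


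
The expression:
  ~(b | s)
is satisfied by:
  {b: False, s: False}


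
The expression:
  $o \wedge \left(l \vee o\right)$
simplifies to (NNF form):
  $o$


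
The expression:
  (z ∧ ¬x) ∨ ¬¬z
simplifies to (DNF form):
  z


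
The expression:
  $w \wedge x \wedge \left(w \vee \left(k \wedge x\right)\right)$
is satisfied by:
  {w: True, x: True}


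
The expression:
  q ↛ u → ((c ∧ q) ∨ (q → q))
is always true.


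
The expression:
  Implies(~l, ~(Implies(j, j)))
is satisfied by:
  {l: True}


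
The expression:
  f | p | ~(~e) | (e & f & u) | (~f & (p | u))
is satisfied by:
  {u: True, e: True, p: True, f: True}
  {u: True, e: True, p: True, f: False}
  {u: True, e: True, f: True, p: False}
  {u: True, e: True, f: False, p: False}
  {u: True, p: True, f: True, e: False}
  {u: True, p: True, f: False, e: False}
  {u: True, p: False, f: True, e: False}
  {u: True, p: False, f: False, e: False}
  {e: True, p: True, f: True, u: False}
  {e: True, p: True, f: False, u: False}
  {e: True, f: True, p: False, u: False}
  {e: True, f: False, p: False, u: False}
  {p: True, f: True, e: False, u: False}
  {p: True, e: False, f: False, u: False}
  {f: True, e: False, p: False, u: False}


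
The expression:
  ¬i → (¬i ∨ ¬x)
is always true.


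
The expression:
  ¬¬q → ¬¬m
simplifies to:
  m ∨ ¬q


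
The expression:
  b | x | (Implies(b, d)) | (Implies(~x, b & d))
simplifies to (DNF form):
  True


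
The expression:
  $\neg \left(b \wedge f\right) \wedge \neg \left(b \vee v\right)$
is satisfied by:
  {v: False, b: False}


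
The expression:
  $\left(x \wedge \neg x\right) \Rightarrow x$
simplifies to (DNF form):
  $\text{True}$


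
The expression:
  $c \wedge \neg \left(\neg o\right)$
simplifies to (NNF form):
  $c \wedge o$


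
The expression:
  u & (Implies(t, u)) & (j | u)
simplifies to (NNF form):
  u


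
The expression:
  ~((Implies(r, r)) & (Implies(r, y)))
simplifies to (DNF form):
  r & ~y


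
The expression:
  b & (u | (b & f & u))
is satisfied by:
  {u: True, b: True}


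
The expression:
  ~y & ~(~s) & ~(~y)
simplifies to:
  False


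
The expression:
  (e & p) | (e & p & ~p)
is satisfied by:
  {p: True, e: True}


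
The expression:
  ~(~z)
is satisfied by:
  {z: True}


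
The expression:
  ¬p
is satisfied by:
  {p: False}


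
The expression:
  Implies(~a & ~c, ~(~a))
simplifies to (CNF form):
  a | c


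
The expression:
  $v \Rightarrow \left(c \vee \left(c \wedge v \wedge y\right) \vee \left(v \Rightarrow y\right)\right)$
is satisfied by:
  {y: True, c: True, v: False}
  {y: True, v: False, c: False}
  {c: True, v: False, y: False}
  {c: False, v: False, y: False}
  {y: True, c: True, v: True}
  {y: True, v: True, c: False}
  {c: True, v: True, y: False}


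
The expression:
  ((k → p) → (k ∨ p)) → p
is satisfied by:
  {p: True, k: False}
  {k: False, p: False}
  {k: True, p: True}


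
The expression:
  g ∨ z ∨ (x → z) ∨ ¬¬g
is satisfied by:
  {z: True, g: True, x: False}
  {z: True, g: False, x: False}
  {g: True, z: False, x: False}
  {z: False, g: False, x: False}
  {x: True, z: True, g: True}
  {x: True, z: True, g: False}
  {x: True, g: True, z: False}


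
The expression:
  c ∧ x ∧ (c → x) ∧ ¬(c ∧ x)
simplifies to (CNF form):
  False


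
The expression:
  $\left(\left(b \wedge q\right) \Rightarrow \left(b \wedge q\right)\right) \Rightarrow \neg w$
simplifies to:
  $\neg w$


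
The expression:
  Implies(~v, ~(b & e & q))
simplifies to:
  v | ~b | ~e | ~q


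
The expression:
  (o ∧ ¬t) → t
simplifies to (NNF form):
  t ∨ ¬o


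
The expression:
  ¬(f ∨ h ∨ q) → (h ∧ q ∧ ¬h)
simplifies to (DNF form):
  f ∨ h ∨ q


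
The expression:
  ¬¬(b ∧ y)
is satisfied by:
  {b: True, y: True}


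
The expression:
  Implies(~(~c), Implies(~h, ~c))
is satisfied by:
  {h: True, c: False}
  {c: False, h: False}
  {c: True, h: True}


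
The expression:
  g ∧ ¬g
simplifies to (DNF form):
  False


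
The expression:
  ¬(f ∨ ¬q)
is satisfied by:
  {q: True, f: False}


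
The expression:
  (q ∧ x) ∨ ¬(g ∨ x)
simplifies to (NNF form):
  (q ∧ x) ∨ (¬g ∧ ¬x)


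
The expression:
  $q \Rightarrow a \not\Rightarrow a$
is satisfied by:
  {q: False}


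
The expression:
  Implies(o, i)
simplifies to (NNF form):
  i | ~o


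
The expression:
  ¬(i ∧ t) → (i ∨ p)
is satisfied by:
  {i: True, p: True}
  {i: True, p: False}
  {p: True, i: False}


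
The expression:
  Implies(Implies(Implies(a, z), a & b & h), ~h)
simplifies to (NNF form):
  ~a | ~h | (z & ~b)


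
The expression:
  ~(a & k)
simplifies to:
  ~a | ~k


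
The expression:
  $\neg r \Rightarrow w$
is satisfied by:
  {r: True, w: True}
  {r: True, w: False}
  {w: True, r: False}


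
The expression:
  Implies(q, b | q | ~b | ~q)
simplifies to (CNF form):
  True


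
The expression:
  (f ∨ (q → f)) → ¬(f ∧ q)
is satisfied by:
  {q: False, f: False}
  {f: True, q: False}
  {q: True, f: False}


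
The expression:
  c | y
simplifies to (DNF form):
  c | y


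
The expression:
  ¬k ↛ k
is always true.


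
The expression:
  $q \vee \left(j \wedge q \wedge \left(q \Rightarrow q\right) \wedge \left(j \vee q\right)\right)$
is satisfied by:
  {q: True}


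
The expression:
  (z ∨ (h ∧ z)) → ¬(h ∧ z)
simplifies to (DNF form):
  ¬h ∨ ¬z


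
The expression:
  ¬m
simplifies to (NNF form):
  ¬m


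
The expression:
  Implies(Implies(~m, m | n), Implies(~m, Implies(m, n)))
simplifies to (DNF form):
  True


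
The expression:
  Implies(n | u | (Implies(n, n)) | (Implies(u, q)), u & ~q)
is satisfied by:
  {u: True, q: False}


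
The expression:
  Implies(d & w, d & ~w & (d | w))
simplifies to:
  ~d | ~w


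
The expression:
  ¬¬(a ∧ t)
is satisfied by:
  {t: True, a: True}


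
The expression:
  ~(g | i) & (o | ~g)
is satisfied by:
  {g: False, i: False}


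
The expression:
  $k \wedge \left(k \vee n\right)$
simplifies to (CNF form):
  $k$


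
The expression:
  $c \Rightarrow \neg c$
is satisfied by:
  {c: False}


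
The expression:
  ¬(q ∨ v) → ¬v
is always true.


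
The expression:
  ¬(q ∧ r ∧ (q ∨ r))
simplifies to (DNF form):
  ¬q ∨ ¬r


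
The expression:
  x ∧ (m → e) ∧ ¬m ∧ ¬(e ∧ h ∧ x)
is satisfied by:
  {x: True, h: False, m: False, e: False}
  {e: True, x: True, h: False, m: False}
  {h: True, x: True, e: False, m: False}


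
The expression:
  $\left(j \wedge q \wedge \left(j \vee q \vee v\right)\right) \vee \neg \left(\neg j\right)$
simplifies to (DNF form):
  $j$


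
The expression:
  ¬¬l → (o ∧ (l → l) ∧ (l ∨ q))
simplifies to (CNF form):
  o ∨ ¬l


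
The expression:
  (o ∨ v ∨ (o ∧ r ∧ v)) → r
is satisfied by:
  {r: True, v: False, o: False}
  {r: True, o: True, v: False}
  {r: True, v: True, o: False}
  {r: True, o: True, v: True}
  {o: False, v: False, r: False}


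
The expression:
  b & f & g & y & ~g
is never true.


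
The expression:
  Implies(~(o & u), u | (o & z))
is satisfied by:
  {o: True, u: True, z: True}
  {o: True, u: True, z: False}
  {u: True, z: True, o: False}
  {u: True, z: False, o: False}
  {o: True, z: True, u: False}


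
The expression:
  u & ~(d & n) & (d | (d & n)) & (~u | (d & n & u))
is never true.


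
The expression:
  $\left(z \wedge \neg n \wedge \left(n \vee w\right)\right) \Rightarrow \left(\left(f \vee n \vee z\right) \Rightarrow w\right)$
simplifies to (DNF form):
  $\text{True}$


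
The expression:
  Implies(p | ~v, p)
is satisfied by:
  {v: True, p: True}
  {v: True, p: False}
  {p: True, v: False}


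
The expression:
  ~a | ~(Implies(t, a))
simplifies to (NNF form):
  ~a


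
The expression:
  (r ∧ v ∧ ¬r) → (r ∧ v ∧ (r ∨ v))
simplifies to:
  True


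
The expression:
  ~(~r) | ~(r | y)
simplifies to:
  r | ~y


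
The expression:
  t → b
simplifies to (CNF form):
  b ∨ ¬t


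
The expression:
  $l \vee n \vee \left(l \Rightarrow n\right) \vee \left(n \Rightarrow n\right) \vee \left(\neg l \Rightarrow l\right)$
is always true.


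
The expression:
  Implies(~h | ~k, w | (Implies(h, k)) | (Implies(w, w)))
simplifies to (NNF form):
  True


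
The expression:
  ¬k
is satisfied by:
  {k: False}


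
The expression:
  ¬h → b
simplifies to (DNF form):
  b ∨ h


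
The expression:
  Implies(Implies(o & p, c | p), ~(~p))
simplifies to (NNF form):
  p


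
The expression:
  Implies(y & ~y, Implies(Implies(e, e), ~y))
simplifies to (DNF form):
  True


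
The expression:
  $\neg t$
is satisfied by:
  {t: False}


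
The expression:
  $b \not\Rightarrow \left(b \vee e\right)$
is never true.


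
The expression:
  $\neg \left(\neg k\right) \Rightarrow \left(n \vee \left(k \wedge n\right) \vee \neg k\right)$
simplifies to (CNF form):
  $n \vee \neg k$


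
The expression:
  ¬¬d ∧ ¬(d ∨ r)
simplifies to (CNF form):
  False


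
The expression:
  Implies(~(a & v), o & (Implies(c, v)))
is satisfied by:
  {o: True, v: True, a: True, c: False}
  {o: True, v: True, c: False, a: False}
  {o: True, v: True, a: True, c: True}
  {o: True, v: True, c: True, a: False}
  {o: True, a: True, c: False, v: False}
  {o: True, c: False, a: False, v: False}
  {v: True, a: True, c: False, o: False}
  {v: True, a: True, c: True, o: False}


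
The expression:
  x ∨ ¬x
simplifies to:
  True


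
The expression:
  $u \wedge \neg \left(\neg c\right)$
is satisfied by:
  {c: True, u: True}


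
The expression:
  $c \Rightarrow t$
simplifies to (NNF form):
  $t \vee \neg c$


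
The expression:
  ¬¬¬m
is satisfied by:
  {m: False}


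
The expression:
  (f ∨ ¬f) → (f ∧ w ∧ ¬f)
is never true.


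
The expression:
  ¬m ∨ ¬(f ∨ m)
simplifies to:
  ¬m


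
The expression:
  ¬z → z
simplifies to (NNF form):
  z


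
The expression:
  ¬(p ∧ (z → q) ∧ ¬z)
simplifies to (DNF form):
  z ∨ ¬p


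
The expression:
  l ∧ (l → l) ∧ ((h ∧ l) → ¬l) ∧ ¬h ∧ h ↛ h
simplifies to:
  False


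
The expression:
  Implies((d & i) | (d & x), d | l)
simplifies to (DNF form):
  True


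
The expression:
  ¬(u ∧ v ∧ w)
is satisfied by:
  {w: False, v: False, u: False}
  {u: True, w: False, v: False}
  {v: True, w: False, u: False}
  {u: True, v: True, w: False}
  {w: True, u: False, v: False}
  {u: True, w: True, v: False}
  {v: True, w: True, u: False}


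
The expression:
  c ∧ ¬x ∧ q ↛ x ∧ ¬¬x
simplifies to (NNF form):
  False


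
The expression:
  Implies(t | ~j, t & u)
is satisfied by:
  {u: True, j: True, t: False}
  {j: True, t: False, u: False}
  {u: True, j: True, t: True}
  {u: True, t: True, j: False}


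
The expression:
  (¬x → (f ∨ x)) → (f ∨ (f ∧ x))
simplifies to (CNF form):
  f ∨ ¬x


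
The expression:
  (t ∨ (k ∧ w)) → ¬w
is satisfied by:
  {t: False, w: False, k: False}
  {k: True, t: False, w: False}
  {t: True, k: False, w: False}
  {k: True, t: True, w: False}
  {w: True, k: False, t: False}


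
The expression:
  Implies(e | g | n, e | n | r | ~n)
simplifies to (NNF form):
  True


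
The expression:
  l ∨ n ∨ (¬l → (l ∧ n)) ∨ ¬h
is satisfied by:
  {n: True, l: True, h: False}
  {n: True, h: False, l: False}
  {l: True, h: False, n: False}
  {l: False, h: False, n: False}
  {n: True, l: True, h: True}
  {n: True, h: True, l: False}
  {l: True, h: True, n: False}


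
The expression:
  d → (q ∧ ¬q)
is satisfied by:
  {d: False}


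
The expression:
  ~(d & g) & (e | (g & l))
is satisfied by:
  {l: True, e: True, d: False, g: False}
  {e: True, d: False, g: False, l: False}
  {l: True, e: True, g: True, d: False}
  {e: True, g: True, d: False, l: False}
  {e: True, l: True, d: True, g: False}
  {e: True, d: True, g: False, l: False}
  {l: True, g: True, d: False, e: False}


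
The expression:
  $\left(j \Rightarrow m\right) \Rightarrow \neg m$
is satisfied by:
  {m: False}


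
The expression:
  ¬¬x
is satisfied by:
  {x: True}


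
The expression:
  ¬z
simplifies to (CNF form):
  ¬z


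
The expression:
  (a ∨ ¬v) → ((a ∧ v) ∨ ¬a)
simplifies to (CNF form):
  v ∨ ¬a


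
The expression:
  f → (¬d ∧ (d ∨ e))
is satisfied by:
  {e: True, f: False, d: False}
  {e: False, f: False, d: False}
  {d: True, e: True, f: False}
  {d: True, e: False, f: False}
  {f: True, e: True, d: False}


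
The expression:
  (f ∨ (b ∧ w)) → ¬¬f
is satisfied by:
  {f: True, b: False, w: False}
  {f: False, b: False, w: False}
  {w: True, f: True, b: False}
  {w: True, f: False, b: False}
  {b: True, f: True, w: False}
  {b: True, f: False, w: False}
  {b: True, w: True, f: True}


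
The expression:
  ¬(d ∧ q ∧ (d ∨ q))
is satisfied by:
  {q: False, d: False}
  {d: True, q: False}
  {q: True, d: False}


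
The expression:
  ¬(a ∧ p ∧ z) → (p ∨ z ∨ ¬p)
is always true.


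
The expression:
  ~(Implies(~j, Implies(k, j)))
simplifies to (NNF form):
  k & ~j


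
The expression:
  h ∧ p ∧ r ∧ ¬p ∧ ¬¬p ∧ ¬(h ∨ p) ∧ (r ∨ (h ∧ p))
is never true.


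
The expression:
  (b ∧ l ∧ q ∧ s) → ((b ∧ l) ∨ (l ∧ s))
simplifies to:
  True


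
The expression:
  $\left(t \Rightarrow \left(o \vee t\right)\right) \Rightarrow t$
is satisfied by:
  {t: True}


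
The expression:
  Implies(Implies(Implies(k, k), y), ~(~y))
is always true.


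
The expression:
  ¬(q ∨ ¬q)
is never true.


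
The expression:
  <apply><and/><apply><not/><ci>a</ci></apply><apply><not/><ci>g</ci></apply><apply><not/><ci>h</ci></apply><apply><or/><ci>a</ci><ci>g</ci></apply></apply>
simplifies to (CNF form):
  <false/>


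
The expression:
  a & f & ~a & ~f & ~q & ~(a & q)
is never true.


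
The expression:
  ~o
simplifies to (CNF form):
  ~o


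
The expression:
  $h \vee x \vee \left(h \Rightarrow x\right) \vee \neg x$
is always true.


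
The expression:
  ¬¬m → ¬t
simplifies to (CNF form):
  ¬m ∨ ¬t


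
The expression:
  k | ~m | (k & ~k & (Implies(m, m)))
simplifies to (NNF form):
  k | ~m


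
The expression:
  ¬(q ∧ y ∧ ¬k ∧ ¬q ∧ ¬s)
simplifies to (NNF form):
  True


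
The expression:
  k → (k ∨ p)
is always true.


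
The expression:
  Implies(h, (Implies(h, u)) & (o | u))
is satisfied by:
  {u: True, h: False}
  {h: False, u: False}
  {h: True, u: True}


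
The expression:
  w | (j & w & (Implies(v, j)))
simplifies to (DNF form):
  w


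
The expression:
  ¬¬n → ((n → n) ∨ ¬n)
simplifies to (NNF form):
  True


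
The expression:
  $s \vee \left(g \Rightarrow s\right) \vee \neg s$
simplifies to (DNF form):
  $\text{True}$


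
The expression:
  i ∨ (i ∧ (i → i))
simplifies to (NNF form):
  i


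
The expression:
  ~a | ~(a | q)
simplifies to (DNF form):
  ~a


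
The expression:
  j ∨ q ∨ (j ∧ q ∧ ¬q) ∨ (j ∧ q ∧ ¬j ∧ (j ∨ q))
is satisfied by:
  {q: True, j: True}
  {q: True, j: False}
  {j: True, q: False}


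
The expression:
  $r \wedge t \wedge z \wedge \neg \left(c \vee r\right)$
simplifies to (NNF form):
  $\text{False}$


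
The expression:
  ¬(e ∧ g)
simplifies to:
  ¬e ∨ ¬g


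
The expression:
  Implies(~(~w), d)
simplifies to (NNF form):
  d | ~w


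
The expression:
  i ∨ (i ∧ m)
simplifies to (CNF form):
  i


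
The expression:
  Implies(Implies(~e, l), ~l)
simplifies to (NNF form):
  ~l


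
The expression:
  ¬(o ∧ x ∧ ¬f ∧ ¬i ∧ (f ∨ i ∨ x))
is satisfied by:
  {i: True, f: True, o: False, x: False}
  {i: True, f: False, o: False, x: False}
  {f: True, i: False, o: False, x: False}
  {i: False, f: False, o: False, x: False}
  {i: True, x: True, f: True, o: False}
  {i: True, x: True, f: False, o: False}
  {x: True, f: True, i: False, o: False}
  {x: True, i: False, f: False, o: False}
  {i: True, o: True, f: True, x: False}
  {i: True, o: True, f: False, x: False}
  {o: True, f: True, i: False, x: False}
  {o: True, i: False, f: False, x: False}
  {x: True, o: True, i: True, f: True}
  {x: True, o: True, i: True, f: False}
  {x: True, o: True, f: True, i: False}


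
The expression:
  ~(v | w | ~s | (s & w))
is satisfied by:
  {s: True, v: False, w: False}


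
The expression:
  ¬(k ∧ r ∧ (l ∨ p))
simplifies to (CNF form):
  (¬k ∨ ¬l ∨ ¬r) ∧ (¬k ∨ ¬p ∨ ¬r)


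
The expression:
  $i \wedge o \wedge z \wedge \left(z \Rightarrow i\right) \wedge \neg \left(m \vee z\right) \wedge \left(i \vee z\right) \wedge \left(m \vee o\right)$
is never true.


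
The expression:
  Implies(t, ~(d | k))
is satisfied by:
  {k: False, t: False, d: False}
  {d: True, k: False, t: False}
  {k: True, d: False, t: False}
  {d: True, k: True, t: False}
  {t: True, d: False, k: False}


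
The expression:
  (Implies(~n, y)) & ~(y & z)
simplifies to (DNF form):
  (n & ~y) | (y & ~z)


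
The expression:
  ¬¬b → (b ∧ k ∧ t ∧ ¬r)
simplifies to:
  (k ∧ t ∧ ¬r) ∨ ¬b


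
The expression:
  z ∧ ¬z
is never true.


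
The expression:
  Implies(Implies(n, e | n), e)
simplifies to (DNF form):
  e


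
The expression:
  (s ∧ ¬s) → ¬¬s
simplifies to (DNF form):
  True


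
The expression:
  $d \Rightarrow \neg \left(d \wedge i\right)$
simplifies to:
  $\neg d \vee \neg i$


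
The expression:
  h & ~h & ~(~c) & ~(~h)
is never true.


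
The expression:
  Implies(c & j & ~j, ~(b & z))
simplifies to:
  True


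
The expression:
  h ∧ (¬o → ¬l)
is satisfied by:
  {h: True, o: True, l: False}
  {h: True, l: False, o: False}
  {h: True, o: True, l: True}


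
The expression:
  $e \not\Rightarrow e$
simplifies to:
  $\text{False}$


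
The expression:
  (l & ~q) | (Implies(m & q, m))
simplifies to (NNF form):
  True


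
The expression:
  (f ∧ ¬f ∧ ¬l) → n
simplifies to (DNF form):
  True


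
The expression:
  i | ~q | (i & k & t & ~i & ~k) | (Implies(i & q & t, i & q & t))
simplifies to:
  True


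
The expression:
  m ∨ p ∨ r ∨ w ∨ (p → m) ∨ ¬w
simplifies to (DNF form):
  True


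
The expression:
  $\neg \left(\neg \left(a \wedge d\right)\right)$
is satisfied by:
  {a: True, d: True}


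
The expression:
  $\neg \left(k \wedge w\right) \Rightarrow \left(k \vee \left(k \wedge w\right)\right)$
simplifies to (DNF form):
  $k$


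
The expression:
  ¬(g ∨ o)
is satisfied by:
  {g: False, o: False}


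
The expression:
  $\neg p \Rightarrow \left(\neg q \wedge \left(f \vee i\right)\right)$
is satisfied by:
  {p: True, f: True, i: True, q: False}
  {p: True, f: True, i: False, q: False}
  {p: True, i: True, f: False, q: False}
  {p: True, i: False, f: False, q: False}
  {q: True, p: True, f: True, i: True}
  {q: True, p: True, f: True, i: False}
  {q: True, p: True, f: False, i: True}
  {q: True, p: True, f: False, i: False}
  {f: True, i: True, p: False, q: False}
  {f: True, p: False, i: False, q: False}
  {i: True, p: False, f: False, q: False}


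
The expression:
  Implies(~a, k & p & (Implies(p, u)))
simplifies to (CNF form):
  (a | k) & (a | p) & (a | u)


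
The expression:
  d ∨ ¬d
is always true.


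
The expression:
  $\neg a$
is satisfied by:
  {a: False}


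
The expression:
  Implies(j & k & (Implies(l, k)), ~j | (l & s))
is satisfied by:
  {l: True, s: True, k: False, j: False}
  {l: True, s: False, k: False, j: False}
  {s: True, l: False, k: False, j: False}
  {l: False, s: False, k: False, j: False}
  {j: True, l: True, s: True, k: False}
  {j: True, l: True, s: False, k: False}
  {j: True, s: True, l: False, k: False}
  {j: True, s: False, l: False, k: False}
  {l: True, k: True, s: True, j: False}
  {l: True, k: True, s: False, j: False}
  {k: True, s: True, l: False, j: False}
  {k: True, l: False, s: False, j: False}
  {j: True, l: True, k: True, s: True}


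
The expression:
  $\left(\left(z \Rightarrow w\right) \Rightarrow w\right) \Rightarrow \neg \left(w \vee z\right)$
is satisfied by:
  {w: False, z: False}


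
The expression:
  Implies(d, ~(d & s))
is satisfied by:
  {s: False, d: False}
  {d: True, s: False}
  {s: True, d: False}


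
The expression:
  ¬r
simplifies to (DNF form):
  ¬r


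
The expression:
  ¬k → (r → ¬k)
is always true.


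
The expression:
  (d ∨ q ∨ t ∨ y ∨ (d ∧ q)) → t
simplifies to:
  t ∨ (¬d ∧ ¬q ∧ ¬y)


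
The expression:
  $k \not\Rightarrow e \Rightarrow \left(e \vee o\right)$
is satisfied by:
  {o: True, e: True, k: False}
  {o: True, k: False, e: False}
  {e: True, k: False, o: False}
  {e: False, k: False, o: False}
  {o: True, e: True, k: True}
  {o: True, k: True, e: False}
  {e: True, k: True, o: False}


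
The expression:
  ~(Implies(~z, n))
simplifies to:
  ~n & ~z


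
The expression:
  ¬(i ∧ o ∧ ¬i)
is always true.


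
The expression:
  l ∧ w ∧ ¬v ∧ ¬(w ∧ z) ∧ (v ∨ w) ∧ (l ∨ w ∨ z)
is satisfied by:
  {w: True, l: True, v: False, z: False}


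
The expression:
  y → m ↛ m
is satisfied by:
  {y: False}


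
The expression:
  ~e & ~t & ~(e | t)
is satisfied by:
  {e: False, t: False}


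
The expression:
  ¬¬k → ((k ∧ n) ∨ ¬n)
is always true.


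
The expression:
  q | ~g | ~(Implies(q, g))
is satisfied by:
  {q: True, g: False}
  {g: False, q: False}
  {g: True, q: True}


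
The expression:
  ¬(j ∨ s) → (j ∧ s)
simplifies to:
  j ∨ s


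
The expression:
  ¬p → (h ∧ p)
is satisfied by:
  {p: True}


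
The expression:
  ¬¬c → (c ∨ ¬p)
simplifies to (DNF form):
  True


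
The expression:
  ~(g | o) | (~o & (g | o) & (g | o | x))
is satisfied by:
  {o: False}


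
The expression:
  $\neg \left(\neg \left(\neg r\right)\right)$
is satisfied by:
  {r: False}


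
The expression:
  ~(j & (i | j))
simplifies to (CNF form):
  ~j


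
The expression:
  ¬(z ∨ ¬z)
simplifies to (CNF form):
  False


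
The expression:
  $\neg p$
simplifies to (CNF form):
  $\neg p$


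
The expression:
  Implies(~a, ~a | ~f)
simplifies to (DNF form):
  True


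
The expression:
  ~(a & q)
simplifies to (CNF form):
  ~a | ~q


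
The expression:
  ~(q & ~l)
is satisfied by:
  {l: True, q: False}
  {q: False, l: False}
  {q: True, l: True}


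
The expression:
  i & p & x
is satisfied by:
  {i: True, p: True, x: True}


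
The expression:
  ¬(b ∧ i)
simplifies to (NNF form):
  ¬b ∨ ¬i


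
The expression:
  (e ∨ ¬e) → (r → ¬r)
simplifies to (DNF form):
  ¬r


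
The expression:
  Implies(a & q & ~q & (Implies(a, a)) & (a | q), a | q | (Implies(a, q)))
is always true.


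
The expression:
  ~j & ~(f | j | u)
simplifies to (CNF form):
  ~f & ~j & ~u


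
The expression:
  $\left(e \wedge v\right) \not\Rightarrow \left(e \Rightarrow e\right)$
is never true.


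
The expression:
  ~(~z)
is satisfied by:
  {z: True}


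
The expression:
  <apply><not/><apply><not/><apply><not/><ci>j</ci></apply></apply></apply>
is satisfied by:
  {j: False}


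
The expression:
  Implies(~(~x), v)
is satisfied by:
  {v: True, x: False}
  {x: False, v: False}
  {x: True, v: True}


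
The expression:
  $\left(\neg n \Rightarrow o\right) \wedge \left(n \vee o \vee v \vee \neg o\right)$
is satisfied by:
  {n: True, o: True}
  {n: True, o: False}
  {o: True, n: False}


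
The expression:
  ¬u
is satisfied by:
  {u: False}


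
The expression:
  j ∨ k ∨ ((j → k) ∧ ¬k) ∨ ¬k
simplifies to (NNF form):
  True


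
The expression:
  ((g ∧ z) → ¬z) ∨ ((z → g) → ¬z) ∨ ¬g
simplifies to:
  ¬g ∨ ¬z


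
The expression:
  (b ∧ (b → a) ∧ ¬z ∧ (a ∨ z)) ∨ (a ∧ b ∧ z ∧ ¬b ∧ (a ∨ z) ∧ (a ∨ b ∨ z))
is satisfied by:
  {a: True, b: True, z: False}


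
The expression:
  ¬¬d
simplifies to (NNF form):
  d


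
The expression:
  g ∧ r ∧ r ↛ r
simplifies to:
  False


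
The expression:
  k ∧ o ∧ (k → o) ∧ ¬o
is never true.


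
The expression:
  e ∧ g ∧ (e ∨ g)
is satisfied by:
  {e: True, g: True}


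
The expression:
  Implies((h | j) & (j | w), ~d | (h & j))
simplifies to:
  ~d | (h & j) | (~h & ~j) | (~j & ~w)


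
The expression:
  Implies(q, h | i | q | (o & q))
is always true.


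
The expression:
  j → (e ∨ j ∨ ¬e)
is always true.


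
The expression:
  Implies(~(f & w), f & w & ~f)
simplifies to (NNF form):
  f & w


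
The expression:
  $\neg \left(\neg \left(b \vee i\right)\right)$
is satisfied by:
  {i: True, b: True}
  {i: True, b: False}
  {b: True, i: False}


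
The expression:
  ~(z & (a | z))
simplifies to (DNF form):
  ~z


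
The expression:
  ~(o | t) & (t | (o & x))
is never true.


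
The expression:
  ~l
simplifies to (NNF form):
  ~l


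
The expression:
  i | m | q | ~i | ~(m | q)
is always true.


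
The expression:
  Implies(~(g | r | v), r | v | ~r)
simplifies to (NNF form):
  True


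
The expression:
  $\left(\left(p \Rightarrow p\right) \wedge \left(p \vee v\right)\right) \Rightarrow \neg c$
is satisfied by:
  {p: False, c: False, v: False}
  {v: True, p: False, c: False}
  {p: True, v: False, c: False}
  {v: True, p: True, c: False}
  {c: True, v: False, p: False}


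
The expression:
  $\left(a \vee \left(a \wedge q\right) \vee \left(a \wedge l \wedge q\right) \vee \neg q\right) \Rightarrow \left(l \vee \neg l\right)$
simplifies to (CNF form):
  $\text{True}$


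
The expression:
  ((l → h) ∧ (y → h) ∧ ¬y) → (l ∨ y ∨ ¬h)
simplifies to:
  l ∨ y ∨ ¬h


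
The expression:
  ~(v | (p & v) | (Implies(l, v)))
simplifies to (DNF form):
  l & ~v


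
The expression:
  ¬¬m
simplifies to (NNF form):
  m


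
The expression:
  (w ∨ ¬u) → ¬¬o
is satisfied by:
  {o: True, u: True, w: False}
  {o: True, u: False, w: False}
  {o: True, w: True, u: True}
  {o: True, w: True, u: False}
  {u: True, w: False, o: False}


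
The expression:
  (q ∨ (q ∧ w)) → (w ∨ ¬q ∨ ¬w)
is always true.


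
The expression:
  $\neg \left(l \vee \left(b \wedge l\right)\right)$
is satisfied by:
  {l: False}


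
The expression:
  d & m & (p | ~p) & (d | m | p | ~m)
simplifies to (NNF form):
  d & m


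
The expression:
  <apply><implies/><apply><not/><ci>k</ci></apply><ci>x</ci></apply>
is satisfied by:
  {x: True, k: True}
  {x: True, k: False}
  {k: True, x: False}


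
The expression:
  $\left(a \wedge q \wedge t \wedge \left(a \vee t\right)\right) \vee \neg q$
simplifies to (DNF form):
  $\left(a \wedge t\right) \vee \neg q$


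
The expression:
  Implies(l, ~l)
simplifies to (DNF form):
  ~l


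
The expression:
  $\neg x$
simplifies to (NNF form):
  $\neg x$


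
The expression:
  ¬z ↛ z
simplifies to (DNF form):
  True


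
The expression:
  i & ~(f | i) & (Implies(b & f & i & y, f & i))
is never true.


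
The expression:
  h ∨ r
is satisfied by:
  {r: True, h: True}
  {r: True, h: False}
  {h: True, r: False}


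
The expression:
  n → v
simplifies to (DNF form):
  v ∨ ¬n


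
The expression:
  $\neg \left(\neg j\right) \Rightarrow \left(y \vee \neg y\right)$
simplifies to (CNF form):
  $\text{True}$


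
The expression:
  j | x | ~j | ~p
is always true.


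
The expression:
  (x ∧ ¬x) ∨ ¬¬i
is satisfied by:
  {i: True}


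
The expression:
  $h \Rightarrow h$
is always true.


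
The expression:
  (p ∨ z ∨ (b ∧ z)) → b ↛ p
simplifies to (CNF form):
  ¬p ∧ (b ∨ ¬z)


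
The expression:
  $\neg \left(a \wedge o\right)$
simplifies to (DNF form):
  $\neg a \vee \neg o$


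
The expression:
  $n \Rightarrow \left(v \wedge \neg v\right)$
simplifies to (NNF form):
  $\neg n$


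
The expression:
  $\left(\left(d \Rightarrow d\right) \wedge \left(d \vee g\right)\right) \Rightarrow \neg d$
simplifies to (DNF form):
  $\neg d$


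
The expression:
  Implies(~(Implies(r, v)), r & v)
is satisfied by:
  {v: True, r: False}
  {r: False, v: False}
  {r: True, v: True}


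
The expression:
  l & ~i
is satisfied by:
  {l: True, i: False}


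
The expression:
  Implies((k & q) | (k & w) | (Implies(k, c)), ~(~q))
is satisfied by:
  {k: True, q: True, c: False, w: False}
  {q: True, c: False, w: False, k: False}
  {k: True, q: True, w: True, c: False}
  {q: True, w: True, c: False, k: False}
  {q: True, k: True, c: True, w: False}
  {q: True, c: True, w: False, k: False}
  {k: True, q: True, w: True, c: True}
  {q: True, w: True, c: True, k: False}
  {k: True, c: False, w: False, q: False}


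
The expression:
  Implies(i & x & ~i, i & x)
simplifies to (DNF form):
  True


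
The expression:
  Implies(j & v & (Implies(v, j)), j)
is always true.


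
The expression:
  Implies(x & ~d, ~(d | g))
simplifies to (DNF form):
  d | ~g | ~x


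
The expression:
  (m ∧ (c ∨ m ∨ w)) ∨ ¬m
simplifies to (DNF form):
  True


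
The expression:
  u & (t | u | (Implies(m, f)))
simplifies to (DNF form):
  u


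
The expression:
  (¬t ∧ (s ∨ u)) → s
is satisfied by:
  {t: True, s: True, u: False}
  {t: True, u: False, s: False}
  {s: True, u: False, t: False}
  {s: False, u: False, t: False}
  {t: True, s: True, u: True}
  {t: True, u: True, s: False}
  {s: True, u: True, t: False}


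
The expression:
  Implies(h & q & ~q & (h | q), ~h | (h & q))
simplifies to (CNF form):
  True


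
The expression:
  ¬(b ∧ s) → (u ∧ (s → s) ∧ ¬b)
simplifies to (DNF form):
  (b ∧ s) ∨ (u ∧ ¬b)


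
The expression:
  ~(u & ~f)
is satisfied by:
  {f: True, u: False}
  {u: False, f: False}
  {u: True, f: True}


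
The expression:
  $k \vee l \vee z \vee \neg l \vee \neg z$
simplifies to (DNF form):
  $\text{True}$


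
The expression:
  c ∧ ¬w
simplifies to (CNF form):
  c ∧ ¬w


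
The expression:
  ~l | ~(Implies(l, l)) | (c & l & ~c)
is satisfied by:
  {l: False}


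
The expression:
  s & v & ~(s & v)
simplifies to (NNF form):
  False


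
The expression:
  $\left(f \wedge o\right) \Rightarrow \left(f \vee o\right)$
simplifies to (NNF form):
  $\text{True}$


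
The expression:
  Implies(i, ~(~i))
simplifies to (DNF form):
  True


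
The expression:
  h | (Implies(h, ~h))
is always true.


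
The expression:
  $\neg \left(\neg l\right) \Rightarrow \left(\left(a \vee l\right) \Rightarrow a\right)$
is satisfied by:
  {a: True, l: False}
  {l: False, a: False}
  {l: True, a: True}


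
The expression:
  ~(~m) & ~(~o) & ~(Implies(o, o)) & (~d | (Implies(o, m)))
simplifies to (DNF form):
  False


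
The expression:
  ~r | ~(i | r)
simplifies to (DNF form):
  ~r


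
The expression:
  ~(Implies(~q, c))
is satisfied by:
  {q: False, c: False}


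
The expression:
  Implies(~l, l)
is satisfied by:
  {l: True}


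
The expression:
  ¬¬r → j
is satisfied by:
  {j: True, r: False}
  {r: False, j: False}
  {r: True, j: True}


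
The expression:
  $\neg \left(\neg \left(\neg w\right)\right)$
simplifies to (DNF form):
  $\neg w$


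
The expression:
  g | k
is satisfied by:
  {k: True, g: True}
  {k: True, g: False}
  {g: True, k: False}


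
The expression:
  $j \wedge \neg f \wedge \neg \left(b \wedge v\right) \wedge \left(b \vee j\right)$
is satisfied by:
  {j: True, f: False, v: False, b: False}
  {b: True, j: True, f: False, v: False}
  {v: True, j: True, f: False, b: False}


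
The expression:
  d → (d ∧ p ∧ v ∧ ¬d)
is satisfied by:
  {d: False}


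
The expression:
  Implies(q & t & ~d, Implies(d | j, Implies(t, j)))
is always true.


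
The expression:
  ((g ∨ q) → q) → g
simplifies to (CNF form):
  g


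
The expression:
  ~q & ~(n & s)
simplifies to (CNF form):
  ~q & (~n | ~s)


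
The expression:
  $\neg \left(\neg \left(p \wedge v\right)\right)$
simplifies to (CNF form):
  $p \wedge v$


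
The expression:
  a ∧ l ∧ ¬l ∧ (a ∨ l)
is never true.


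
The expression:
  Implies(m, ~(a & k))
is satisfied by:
  {k: False, m: False, a: False}
  {a: True, k: False, m: False}
  {m: True, k: False, a: False}
  {a: True, m: True, k: False}
  {k: True, a: False, m: False}
  {a: True, k: True, m: False}
  {m: True, k: True, a: False}


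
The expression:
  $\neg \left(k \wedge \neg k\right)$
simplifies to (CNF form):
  $\text{True}$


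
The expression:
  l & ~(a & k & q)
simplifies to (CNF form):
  l & (~a | ~k | ~q)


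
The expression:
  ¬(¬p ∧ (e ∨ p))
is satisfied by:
  {p: True, e: False}
  {e: False, p: False}
  {e: True, p: True}


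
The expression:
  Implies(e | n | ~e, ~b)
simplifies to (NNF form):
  ~b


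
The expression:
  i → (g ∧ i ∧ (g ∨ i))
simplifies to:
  g ∨ ¬i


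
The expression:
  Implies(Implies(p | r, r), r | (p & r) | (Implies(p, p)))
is always true.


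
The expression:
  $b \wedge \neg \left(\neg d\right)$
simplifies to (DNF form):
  $b \wedge d$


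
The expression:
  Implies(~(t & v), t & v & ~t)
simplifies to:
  t & v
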